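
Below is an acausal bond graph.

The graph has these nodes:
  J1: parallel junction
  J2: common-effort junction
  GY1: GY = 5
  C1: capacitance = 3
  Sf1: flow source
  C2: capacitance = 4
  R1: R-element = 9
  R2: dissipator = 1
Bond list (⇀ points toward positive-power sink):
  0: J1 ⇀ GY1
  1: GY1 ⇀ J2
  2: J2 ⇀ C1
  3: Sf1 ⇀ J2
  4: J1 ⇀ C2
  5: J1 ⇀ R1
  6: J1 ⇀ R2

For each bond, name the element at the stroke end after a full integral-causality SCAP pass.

b0 stroke at GY1
b1 stroke at GY1
b2 stroke at J2
b3 stroke at Sf1
b4 stroke at J1
b5 stroke at R1
b6 stroke at R2

b3 →Sf1  (Sf1 fixes flow; stroke at Sf1)
b2 →J2  (C1 integral (e out))
b1 →GY1  (J2: bond 2 brought effort, rest push out)
b0 →GY1  (GY1: gyrator matches bond 1)
b4 →J1  (prefer integral on C2)
b5 →R1  (0-jn J1 has e-setter on 4)
b6 →R2  (J1 effort already set via bond 4)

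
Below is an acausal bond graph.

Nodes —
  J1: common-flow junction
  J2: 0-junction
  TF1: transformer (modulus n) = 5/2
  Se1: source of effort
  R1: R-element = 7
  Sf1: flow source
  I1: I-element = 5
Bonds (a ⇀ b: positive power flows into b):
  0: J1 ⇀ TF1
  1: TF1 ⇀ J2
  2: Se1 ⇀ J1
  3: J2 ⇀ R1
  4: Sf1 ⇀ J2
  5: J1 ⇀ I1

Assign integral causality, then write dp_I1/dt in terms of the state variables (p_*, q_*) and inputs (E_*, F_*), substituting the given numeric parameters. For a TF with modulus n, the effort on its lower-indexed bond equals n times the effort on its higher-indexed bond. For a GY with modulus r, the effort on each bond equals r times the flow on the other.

dp_I1/dt = E_Se1 - 35*F_Sf1/2 - 35*p_I1/4

b2 |J1  (Se1: effort source, stroke at far end)
b4 |Sf1  (Sf1 (Sf) sets flow on bond)
b5 |I1  (I1 outputs flow p/I1)
b0 |J1  (common-f at J1 fixed by 5)
b1 |TF1  (TF1 one-in-one-out from 0)
b3 |J2  (J2 needs exactly one e-in)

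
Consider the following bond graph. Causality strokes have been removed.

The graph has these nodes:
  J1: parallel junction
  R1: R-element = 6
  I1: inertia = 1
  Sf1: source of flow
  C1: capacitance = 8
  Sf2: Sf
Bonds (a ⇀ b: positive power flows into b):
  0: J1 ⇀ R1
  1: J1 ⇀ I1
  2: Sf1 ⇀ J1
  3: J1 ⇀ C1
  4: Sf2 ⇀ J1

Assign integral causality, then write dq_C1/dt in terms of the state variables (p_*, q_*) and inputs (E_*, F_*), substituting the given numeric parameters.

dq_C1/dt = F_Sf1 + F_Sf2 - p_I1 - q_C1/48

β2 |Sf1  (Sf1 (Sf) sets flow on bond)
β4 |Sf2  (Sf2: flow source, stroke at near end)
β1 |I1  (I1: I, integral causality)
β3 |J1  (C1 integral (e out))
β0 |R1  (J1: bond 3 brought effort, rest push out)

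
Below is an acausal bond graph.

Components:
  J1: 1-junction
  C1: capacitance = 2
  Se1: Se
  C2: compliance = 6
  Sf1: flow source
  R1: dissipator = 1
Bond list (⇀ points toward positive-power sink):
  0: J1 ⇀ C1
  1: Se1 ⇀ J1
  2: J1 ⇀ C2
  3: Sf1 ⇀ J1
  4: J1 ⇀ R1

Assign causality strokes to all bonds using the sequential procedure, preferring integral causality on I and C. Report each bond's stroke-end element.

b0 |J1
b1 |J1
b2 |J1
b3 |Sf1
b4 |J1

b1 stroke→J1  (Se1 fixes effort; stroke away)
b3 stroke→Sf1  (Sf1: flow source, stroke at near end)
b0 stroke→J1  (J1 flow already set via bond 3)
b2 stroke→J1  (common-f at J1 fixed by 3)
b4 stroke→J1  (J1 flow already set via bond 3)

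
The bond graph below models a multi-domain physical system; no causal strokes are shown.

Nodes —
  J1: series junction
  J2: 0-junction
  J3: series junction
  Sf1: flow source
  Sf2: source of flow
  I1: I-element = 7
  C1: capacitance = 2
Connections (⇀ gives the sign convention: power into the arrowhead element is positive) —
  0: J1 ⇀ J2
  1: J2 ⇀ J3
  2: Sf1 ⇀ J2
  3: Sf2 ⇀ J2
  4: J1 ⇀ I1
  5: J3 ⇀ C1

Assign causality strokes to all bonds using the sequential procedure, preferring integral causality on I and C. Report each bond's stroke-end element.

β2 stroke at Sf1  (source Sf1 imposes f)
β3 stroke at Sf2  (source Sf2 imposes f)
β4 stroke at I1  (I1 integral (f out))
β0 stroke at J1  (common-f at J1 fixed by 4)
β1 stroke at J2  (J2: last free bond brings effort in)
β5 stroke at J3  (J3: bond 1 brought flow, rest push out)

β0 →J1
β1 →J2
β2 →Sf1
β3 →Sf2
β4 →I1
β5 →J3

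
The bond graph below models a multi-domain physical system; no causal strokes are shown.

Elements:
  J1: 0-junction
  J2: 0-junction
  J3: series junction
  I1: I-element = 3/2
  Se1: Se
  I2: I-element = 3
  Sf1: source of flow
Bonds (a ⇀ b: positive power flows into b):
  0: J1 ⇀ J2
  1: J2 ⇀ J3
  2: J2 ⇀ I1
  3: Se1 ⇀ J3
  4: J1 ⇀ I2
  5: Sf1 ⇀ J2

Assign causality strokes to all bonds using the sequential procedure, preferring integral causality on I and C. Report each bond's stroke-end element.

#3 →J3  (Se1 fixes effort; stroke away)
#5 →Sf1  (Sf1 (Sf) sets flow on bond)
#1 →J2  (only one flow-in slot at J3)
#0 →J1  (J2 effort already set via bond 1)
#2 →I1  (common-e at J2 fixed by 1)
#4 →I2  (0-jn J1 has e-setter on 0)

#0 →J1
#1 →J2
#2 →I1
#3 →J3
#4 →I2
#5 →Sf1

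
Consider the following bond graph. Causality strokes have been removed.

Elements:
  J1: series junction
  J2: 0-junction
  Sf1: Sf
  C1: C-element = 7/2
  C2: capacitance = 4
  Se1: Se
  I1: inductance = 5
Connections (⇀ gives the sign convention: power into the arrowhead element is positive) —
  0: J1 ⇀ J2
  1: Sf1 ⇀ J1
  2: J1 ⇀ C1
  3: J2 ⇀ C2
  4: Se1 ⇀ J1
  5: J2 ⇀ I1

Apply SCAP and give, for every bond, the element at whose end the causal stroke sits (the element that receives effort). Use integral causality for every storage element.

bond 1 |Sf1  (Sf1 fixes flow; stroke at Sf1)
bond 4 |J1  (Se1: effort source, stroke at far end)
bond 0 |J1  (common-f at J1 fixed by 1)
bond 2 |J1  (J1 flow already set via bond 1)
bond 3 |J2  (C2 outputs effort q/C2)
bond 5 |I1  (J2 effort already set via bond 3)

bond 0 stroke at J1
bond 1 stroke at Sf1
bond 2 stroke at J1
bond 3 stroke at J2
bond 4 stroke at J1
bond 5 stroke at I1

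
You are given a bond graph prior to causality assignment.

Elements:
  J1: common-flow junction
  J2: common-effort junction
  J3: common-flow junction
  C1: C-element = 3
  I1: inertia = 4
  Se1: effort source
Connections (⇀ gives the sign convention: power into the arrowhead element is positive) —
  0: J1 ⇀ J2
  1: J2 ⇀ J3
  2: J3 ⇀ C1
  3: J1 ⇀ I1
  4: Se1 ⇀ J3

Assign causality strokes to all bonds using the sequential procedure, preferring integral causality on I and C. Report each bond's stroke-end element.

bond 0 →J1
bond 1 →J2
bond 2 →J3
bond 3 →I1
bond 4 →J3

b4 |J3  (source Se1 imposes e)
b2 |J3  (C1 outputs effort q/C1)
b1 |J2  (closing 1-jn rule on J3)
b0 |J1  (J2 effort already set via bond 1)
b3 |I1  (only one flow-in slot at J1)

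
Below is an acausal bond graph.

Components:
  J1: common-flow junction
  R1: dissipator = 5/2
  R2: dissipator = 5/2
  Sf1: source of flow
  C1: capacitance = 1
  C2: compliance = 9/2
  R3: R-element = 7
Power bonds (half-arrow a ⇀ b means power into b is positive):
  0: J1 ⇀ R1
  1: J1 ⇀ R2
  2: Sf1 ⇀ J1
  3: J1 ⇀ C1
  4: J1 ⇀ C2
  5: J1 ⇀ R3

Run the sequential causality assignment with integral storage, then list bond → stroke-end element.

#2 |Sf1  (Sf1: flow source, stroke at near end)
#0 |J1  (1-jn J1 has f-setter on 2)
#1 |J1  (J1 flow already set via bond 2)
#3 |J1  (J1 flow already set via bond 2)
#4 |J1  (J1 flow already set via bond 2)
#5 |J1  (1-jn J1 has f-setter on 2)

bond 0 →J1
bond 1 →J1
bond 2 →Sf1
bond 3 →J1
bond 4 →J1
bond 5 →J1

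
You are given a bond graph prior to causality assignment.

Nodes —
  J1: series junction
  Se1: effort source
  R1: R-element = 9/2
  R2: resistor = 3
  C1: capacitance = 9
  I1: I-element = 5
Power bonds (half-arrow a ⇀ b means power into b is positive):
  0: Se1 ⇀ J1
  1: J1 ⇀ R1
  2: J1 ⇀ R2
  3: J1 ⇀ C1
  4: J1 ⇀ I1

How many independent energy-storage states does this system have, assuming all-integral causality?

#0 stroke at J1  (source Se1 imposes e)
#3 stroke at J1  (C1: C, integral causality)
#4 stroke at I1  (prefer integral on I1)
#1 stroke at J1  (J1 flow already set via bond 4)
#2 stroke at J1  (1-jn J1 has f-setter on 4)

2  (C1, I1 all integral)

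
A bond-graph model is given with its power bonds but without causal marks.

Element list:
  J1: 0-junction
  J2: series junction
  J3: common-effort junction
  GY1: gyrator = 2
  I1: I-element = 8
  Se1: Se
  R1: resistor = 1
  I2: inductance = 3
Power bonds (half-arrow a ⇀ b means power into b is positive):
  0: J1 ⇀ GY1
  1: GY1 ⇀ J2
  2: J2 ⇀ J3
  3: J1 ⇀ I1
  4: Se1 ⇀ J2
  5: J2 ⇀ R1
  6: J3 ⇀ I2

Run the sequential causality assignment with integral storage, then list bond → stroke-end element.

bond 0 →J1
bond 1 →J2
bond 2 →J3
bond 3 →I1
bond 4 →J2
bond 5 →J2
bond 6 →I2

b4 stroke at J2  (Se1 (Se) sets effort on bond)
b3 stroke at I1  (I1 outputs flow p/I1)
b0 stroke at J1  (J1 needs exactly one e-in)
b1 stroke at J2  (GY1: gyrator matches bond 0)
b6 stroke at I2  (prefer integral on I2)
b2 stroke at J3  (J3 needs exactly one e-in)
b5 stroke at J2  (1-jn J2 has f-setter on 2)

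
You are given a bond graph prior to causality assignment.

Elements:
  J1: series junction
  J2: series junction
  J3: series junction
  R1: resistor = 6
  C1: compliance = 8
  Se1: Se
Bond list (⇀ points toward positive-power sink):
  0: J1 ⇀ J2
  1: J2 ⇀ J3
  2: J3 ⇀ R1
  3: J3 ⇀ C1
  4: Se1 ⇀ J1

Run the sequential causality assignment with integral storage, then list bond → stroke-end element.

b0 →J2
b1 →J3
b2 →R1
b3 →J3
b4 →J1

b4 stroke at J1  (Se1 fixes effort; stroke away)
b0 stroke at J2  (J1 needs exactly one f-in)
b1 stroke at J3  (J2: last free bond brings flow in)
b3 stroke at J3  (C1 integral (e out))
b2 stroke at R1  (only one flow-in slot at J3)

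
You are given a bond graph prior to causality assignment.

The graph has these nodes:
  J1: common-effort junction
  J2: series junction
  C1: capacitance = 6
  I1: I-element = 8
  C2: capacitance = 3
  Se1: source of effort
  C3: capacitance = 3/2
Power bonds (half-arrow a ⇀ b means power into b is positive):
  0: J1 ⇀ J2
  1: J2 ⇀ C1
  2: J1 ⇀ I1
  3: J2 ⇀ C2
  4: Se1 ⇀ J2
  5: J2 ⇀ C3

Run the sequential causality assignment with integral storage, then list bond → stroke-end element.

bond 4 stroke at J2  (source Se1 imposes e)
bond 1 stroke at J2  (C1 integral (e out))
bond 2 stroke at I1  (I1 integral (f out))
bond 0 stroke at J1  (J1 needs exactly one e-in)
bond 3 stroke at J2  (common-f at J2 fixed by 0)
bond 5 stroke at J2  (J2 flow already set via bond 0)

#0 |J1
#1 |J2
#2 |I1
#3 |J2
#4 |J2
#5 |J2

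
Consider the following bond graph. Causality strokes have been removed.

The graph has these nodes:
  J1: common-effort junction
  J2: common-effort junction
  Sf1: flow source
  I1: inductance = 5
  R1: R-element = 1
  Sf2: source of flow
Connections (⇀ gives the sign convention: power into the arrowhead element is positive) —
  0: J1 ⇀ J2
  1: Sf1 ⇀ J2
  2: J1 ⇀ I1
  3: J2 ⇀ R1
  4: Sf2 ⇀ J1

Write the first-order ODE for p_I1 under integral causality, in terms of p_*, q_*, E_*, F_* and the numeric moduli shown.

bond 1 |Sf1  (Sf1: flow source, stroke at near end)
bond 4 |Sf2  (Sf2 (Sf) sets flow on bond)
bond 2 |I1  (I1: I, integral causality)
bond 0 |J1  (J1: last free bond brings effort in)
bond 3 |J2  (closing 0-jn rule on J2)

dp_I1/dt = F_Sf1 + F_Sf2 - p_I1/5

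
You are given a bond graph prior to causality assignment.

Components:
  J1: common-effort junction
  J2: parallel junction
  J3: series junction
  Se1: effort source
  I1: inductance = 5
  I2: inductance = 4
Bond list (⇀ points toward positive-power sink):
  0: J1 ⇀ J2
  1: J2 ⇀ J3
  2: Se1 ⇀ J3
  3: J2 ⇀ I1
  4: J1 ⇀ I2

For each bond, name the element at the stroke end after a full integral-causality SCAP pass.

#0 stroke at J1
#1 stroke at J2
#2 stroke at J3
#3 stroke at I1
#4 stroke at I2

bond 2 stroke→J3  (source Se1 imposes e)
bond 1 stroke→J2  (J3 needs exactly one f-in)
bond 0 stroke→J1  (common-e at J2 fixed by 1)
bond 3 stroke→I1  (J2 effort already set via bond 1)
bond 4 stroke→I2  (J1 effort already set via bond 0)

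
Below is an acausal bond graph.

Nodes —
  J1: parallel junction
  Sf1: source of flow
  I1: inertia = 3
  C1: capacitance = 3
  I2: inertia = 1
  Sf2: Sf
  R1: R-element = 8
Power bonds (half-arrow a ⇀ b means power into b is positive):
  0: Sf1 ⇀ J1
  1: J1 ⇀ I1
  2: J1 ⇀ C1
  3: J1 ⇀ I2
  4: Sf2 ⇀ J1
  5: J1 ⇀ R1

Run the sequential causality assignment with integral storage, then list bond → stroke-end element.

b0 stroke at Sf1  (Sf1 fixes flow; stroke at Sf1)
b4 stroke at Sf2  (Sf2 fixes flow; stroke at Sf2)
b1 stroke at I1  (I1: I, integral causality)
b2 stroke at J1  (prefer integral on C1)
b3 stroke at I2  (common-e at J1 fixed by 2)
b5 stroke at R1  (0-jn J1 has e-setter on 2)

#0 |Sf1
#1 |I1
#2 |J1
#3 |I2
#4 |Sf2
#5 |R1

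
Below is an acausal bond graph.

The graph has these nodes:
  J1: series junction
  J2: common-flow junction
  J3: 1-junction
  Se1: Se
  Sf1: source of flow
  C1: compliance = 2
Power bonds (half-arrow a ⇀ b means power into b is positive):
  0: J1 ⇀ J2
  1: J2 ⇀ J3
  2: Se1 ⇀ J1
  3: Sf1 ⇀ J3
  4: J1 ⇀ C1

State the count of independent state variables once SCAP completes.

1  (C1 all integral)

bond 2 →J1  (Se1 (Se) sets effort on bond)
bond 3 →Sf1  (source Sf1 imposes f)
bond 1 →J3  (1-jn J3 has f-setter on 3)
bond 0 →J2  (1-jn J2 has f-setter on 1)
bond 4 →J1  (1-jn J1 has f-setter on 0)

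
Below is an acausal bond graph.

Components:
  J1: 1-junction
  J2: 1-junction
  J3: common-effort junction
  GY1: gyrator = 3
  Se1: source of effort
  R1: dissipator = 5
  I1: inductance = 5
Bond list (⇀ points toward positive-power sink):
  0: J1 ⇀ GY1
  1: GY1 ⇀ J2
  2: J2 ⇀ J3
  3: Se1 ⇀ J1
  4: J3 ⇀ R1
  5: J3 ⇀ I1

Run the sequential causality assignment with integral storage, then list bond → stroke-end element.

#0 |GY1
#1 |GY1
#2 |J2
#3 |J1
#4 |J3
#5 |I1

b3 →J1  (Se1 (Se) sets effort on bond)
b0 →GY1  (only one flow-in slot at J1)
b1 →GY1  (GY1 both-in/both-out from 0)
b2 →J2  (common-f at J2 fixed by 1)
b5 →I1  (I1 integral (f out))
b4 →J3  (closing 0-jn rule on J3)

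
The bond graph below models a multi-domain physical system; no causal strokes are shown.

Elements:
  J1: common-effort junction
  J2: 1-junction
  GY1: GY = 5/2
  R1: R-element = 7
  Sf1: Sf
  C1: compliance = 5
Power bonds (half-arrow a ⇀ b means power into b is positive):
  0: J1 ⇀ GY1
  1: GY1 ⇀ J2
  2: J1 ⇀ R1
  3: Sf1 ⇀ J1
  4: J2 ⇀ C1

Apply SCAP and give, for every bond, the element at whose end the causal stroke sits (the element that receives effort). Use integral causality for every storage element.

β0 →GY1
β1 →GY1
β2 →J1
β3 →Sf1
β4 →J2

β3 |Sf1  (source Sf1 imposes f)
β4 |J2  (prefer integral on C1)
β1 |GY1  (J2 needs exactly one f-in)
β0 |GY1  (GY GY1: same side as bond 1)
β2 |J1  (only one effort-in slot at J1)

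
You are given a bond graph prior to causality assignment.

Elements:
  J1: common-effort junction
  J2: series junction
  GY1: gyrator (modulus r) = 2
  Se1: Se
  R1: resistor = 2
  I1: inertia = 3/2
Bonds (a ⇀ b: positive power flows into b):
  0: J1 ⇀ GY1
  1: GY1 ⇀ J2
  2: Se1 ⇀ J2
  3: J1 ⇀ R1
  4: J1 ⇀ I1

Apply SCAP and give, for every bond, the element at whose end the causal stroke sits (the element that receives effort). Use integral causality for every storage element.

β2 stroke at J2  (Se1 fixes effort; stroke away)
β1 stroke at GY1  (closing 1-jn rule on J2)
β0 stroke at GY1  (GY1 both-in/both-out from 1)
β4 stroke at I1  (prefer integral on I1)
β3 stroke at J1  (J1 needs exactly one e-in)

#0 stroke at GY1
#1 stroke at GY1
#2 stroke at J2
#3 stroke at J1
#4 stroke at I1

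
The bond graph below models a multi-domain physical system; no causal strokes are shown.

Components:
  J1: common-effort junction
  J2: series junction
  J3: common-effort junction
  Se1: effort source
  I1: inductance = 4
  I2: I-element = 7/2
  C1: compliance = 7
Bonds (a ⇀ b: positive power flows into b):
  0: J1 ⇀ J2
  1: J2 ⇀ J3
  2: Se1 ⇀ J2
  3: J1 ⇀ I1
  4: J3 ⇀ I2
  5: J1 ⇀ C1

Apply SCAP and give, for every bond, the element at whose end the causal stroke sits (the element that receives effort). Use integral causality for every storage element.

β2 stroke at J2  (source Se1 imposes e)
β3 stroke at I1  (I1 integral (f out))
β4 stroke at I2  (I2 outputs flow p/I2)
β1 stroke at J3  (only one effort-in slot at J3)
β0 stroke at J2  (common-f at J2 fixed by 1)
β5 stroke at J1  (J1: last free bond brings effort in)

β0 →J2
β1 →J3
β2 →J2
β3 →I1
β4 →I2
β5 →J1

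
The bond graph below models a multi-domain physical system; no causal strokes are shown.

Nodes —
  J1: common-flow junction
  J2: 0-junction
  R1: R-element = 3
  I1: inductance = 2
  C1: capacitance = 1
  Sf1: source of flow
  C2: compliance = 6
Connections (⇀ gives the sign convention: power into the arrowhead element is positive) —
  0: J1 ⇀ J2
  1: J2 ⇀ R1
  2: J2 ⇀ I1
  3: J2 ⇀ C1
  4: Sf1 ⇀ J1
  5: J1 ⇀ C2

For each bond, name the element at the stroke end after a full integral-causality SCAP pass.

β0 |J1
β1 |R1
β2 |I1
β3 |J2
β4 |Sf1
β5 |J1

bond 4 stroke→Sf1  (Sf1 (Sf) sets flow on bond)
bond 0 stroke→J1  (J1: bond 4 brought flow, rest push out)
bond 5 stroke→J1  (1-jn J1 has f-setter on 4)
bond 2 stroke→I1  (I1 outputs flow p/I1)
bond 3 stroke→J2  (C1: C, integral causality)
bond 1 stroke→R1  (J2: bond 3 brought effort, rest push out)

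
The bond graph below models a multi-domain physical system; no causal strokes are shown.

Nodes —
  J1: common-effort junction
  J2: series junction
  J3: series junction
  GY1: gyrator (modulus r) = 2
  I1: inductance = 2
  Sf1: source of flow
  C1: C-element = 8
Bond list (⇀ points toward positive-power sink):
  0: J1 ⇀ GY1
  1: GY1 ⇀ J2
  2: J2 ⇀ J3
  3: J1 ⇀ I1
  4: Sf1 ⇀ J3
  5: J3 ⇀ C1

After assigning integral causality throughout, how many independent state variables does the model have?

2  (C1, I1 all integral)

bond 4 →Sf1  (Sf1 (Sf) sets flow on bond)
bond 2 →J3  (1-jn J3 has f-setter on 4)
bond 5 →J3  (common-f at J3 fixed by 4)
bond 1 →J2  (J2: bond 2 brought flow, rest push out)
bond 0 →J1  (GY GY1: same side as bond 1)
bond 3 →I1  (J1: bond 0 brought effort, rest push out)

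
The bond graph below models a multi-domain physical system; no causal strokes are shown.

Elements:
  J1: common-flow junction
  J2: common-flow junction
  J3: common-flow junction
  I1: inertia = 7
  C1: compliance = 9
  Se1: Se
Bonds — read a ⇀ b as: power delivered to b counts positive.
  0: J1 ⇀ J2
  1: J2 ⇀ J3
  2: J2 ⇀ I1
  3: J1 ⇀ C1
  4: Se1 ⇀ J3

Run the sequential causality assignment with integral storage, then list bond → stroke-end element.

b0 stroke→J2
b1 stroke→J2
b2 stroke→I1
b3 stroke→J1
b4 stroke→J3

b4 |J3  (Se1 fixes effort; stroke away)
b1 |J2  (only one flow-in slot at J3)
b2 |I1  (prefer integral on I1)
b0 |J2  (J2: bond 2 brought flow, rest push out)
b3 |J1  (common-f at J1 fixed by 0)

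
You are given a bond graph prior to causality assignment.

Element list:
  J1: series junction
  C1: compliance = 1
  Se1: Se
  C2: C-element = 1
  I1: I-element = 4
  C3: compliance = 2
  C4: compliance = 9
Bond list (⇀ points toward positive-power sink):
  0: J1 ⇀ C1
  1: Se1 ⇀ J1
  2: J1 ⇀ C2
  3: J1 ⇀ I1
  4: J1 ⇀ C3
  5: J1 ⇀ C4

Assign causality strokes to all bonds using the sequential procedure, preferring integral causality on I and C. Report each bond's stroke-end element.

bond 1 stroke→J1  (Se1 fixes effort; stroke away)
bond 0 stroke→J1  (C1 outputs effort q/C1)
bond 2 stroke→J1  (C2 integral (e out))
bond 3 stroke→I1  (prefer integral on I1)
bond 4 stroke→J1  (J1: bond 3 brought flow, rest push out)
bond 5 stroke→J1  (J1 flow already set via bond 3)

b0 →J1
b1 →J1
b2 →J1
b3 →I1
b4 →J1
b5 →J1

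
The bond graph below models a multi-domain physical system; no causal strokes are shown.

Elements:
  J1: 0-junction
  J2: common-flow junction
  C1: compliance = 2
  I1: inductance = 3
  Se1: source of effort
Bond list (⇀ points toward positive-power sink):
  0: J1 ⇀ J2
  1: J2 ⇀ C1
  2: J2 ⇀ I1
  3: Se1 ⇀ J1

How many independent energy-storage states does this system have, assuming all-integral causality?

2  (C1, I1 all integral)

bond 3 stroke at J1  (source Se1 imposes e)
bond 0 stroke at J2  (J1 effort already set via bond 3)
bond 1 stroke at J2  (C1: C, integral causality)
bond 2 stroke at I1  (J2: last free bond brings flow in)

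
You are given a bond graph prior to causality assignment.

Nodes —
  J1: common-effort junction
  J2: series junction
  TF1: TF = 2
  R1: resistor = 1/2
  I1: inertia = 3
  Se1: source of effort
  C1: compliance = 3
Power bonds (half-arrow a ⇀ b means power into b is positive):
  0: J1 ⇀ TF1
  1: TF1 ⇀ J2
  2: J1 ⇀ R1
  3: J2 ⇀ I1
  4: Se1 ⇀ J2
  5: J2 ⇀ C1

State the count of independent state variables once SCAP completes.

2  (C1, I1 all integral)

#4 |J2  (Se1: effort source, stroke at far end)
#3 |I1  (prefer integral on I1)
#1 |J2  (common-f at J2 fixed by 3)
#5 |J2  (1-jn J2 has f-setter on 3)
#0 |TF1  (TF TF1: opposite of bond 1)
#2 |J1  (J1 needs exactly one e-in)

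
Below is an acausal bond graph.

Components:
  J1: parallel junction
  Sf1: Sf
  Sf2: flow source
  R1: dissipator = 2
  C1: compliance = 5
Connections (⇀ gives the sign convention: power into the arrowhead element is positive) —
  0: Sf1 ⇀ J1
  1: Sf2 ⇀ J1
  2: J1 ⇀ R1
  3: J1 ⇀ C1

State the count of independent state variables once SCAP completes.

b0 |Sf1  (Sf1 (Sf) sets flow on bond)
b1 |Sf2  (Sf2 (Sf) sets flow on bond)
b3 |J1  (C1: C, integral causality)
b2 |R1  (0-jn J1 has e-setter on 3)

1  (C1 all integral)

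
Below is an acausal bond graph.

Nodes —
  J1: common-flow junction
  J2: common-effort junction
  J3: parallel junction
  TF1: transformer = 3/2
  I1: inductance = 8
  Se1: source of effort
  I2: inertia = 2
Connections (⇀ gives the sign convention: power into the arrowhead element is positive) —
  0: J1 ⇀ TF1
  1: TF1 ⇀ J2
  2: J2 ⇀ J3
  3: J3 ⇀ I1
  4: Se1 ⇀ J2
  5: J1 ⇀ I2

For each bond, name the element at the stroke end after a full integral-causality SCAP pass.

b0 stroke→J1
b1 stroke→TF1
b2 stroke→J3
b3 stroke→I1
b4 stroke→J2
b5 stroke→I2

#4 →J2  (source Se1 imposes e)
#1 →TF1  (0-jn J2 has e-setter on 4)
#2 →J3  (J2 effort already set via bond 4)
#3 →I1  (J3: bond 2 brought effort, rest push out)
#0 →J1  (TF1 one-in-one-out from 1)
#5 →I2  (closing 1-jn rule on J1)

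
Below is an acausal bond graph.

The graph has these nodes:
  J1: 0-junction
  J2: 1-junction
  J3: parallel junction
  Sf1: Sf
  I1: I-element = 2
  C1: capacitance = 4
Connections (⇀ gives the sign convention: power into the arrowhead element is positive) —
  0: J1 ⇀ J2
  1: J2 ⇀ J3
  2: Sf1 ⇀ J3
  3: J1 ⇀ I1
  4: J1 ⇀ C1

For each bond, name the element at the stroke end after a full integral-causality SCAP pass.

β0 stroke at J2
β1 stroke at J3
β2 stroke at Sf1
β3 stroke at I1
β4 stroke at J1

#2 |Sf1  (Sf1 (Sf) sets flow on bond)
#1 |J3  (J3 needs exactly one e-in)
#0 |J2  (common-f at J2 fixed by 1)
#3 |I1  (prefer integral on I1)
#4 |J1  (closing 0-jn rule on J1)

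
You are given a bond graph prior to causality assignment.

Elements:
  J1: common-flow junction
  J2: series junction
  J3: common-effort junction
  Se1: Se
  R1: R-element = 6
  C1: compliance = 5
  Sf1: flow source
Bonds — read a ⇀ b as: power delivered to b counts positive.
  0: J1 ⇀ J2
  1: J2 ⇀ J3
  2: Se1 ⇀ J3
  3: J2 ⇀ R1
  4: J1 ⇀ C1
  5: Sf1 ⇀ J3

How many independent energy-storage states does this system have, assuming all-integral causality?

1  (C1 all integral)

β2 stroke at J3  (Se1: effort source, stroke at far end)
β5 stroke at Sf1  (Sf1: flow source, stroke at near end)
β1 stroke at J2  (0-jn J3 has e-setter on 2)
β4 stroke at J1  (C1: C, integral causality)
β0 stroke at J2  (closing 1-jn rule on J1)
β3 stroke at R1  (only one flow-in slot at J2)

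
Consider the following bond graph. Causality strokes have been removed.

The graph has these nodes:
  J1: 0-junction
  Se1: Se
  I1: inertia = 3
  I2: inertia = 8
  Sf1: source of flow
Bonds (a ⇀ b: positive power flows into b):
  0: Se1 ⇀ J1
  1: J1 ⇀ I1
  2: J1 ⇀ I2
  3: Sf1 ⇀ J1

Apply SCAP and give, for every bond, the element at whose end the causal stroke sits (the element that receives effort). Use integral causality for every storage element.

b0 stroke at J1
b1 stroke at I1
b2 stroke at I2
b3 stroke at Sf1

bond 0 →J1  (Se1: effort source, stroke at far end)
bond 3 →Sf1  (Sf1 (Sf) sets flow on bond)
bond 1 →I1  (common-e at J1 fixed by 0)
bond 2 →I2  (J1: bond 0 brought effort, rest push out)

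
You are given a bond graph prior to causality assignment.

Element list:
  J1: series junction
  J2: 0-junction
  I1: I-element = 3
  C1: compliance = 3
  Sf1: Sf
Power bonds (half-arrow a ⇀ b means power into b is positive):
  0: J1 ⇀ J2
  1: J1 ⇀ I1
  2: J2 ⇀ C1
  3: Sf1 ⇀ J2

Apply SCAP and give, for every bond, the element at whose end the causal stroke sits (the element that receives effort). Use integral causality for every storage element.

#0 |J1
#1 |I1
#2 |J2
#3 |Sf1

bond 3 stroke→Sf1  (Sf1: flow source, stroke at near end)
bond 1 stroke→I1  (I1 integral (f out))
bond 0 stroke→J1  (1-jn J1 has f-setter on 1)
bond 2 stroke→J2  (J2 needs exactly one e-in)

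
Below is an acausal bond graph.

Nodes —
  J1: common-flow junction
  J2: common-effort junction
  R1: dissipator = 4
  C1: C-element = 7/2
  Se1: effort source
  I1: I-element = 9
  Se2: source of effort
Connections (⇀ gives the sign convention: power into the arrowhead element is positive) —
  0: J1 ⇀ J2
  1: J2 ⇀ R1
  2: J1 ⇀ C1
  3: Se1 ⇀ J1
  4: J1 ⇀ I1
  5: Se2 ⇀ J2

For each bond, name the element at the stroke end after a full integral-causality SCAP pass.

β3 stroke→J1  (source Se1 imposes e)
β5 stroke→J2  (Se2 (Se) sets effort on bond)
β0 stroke→J1  (J2: bond 5 brought effort, rest push out)
β1 stroke→R1  (J2: bond 5 brought effort, rest push out)
β2 stroke→J1  (C1 integral (e out))
β4 stroke→I1  (J1 needs exactly one f-in)

b0 stroke→J1
b1 stroke→R1
b2 stroke→J1
b3 stroke→J1
b4 stroke→I1
b5 stroke→J2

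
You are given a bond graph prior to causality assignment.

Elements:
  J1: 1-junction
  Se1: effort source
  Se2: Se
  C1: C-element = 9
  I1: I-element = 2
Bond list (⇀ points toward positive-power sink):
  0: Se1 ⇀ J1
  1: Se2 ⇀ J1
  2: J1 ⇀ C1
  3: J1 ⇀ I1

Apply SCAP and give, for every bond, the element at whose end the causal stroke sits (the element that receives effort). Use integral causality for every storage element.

bond 0 stroke→J1  (Se1: effort source, stroke at far end)
bond 1 stroke→J1  (Se2: effort source, stroke at far end)
bond 2 stroke→J1  (C1 outputs effort q/C1)
bond 3 stroke→I1  (J1: last free bond brings flow in)

#0 |J1
#1 |J1
#2 |J1
#3 |I1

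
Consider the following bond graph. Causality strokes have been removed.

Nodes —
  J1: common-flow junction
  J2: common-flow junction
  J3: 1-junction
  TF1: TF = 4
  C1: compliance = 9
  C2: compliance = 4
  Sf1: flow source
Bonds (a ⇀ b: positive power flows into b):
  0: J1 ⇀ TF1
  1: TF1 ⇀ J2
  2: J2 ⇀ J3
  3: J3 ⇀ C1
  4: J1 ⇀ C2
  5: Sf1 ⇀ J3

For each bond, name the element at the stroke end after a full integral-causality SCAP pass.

β5 →Sf1  (Sf1: flow source, stroke at near end)
β2 →J3  (J3: bond 5 brought flow, rest push out)
β3 →J3  (J3 flow already set via bond 5)
β1 →J2  (common-f at J2 fixed by 2)
β0 →TF1  (TF1: transformer flips bond 1)
β4 →J1  (J1 flow already set via bond 0)

β0 |TF1
β1 |J2
β2 |J3
β3 |J3
β4 |J1
β5 |Sf1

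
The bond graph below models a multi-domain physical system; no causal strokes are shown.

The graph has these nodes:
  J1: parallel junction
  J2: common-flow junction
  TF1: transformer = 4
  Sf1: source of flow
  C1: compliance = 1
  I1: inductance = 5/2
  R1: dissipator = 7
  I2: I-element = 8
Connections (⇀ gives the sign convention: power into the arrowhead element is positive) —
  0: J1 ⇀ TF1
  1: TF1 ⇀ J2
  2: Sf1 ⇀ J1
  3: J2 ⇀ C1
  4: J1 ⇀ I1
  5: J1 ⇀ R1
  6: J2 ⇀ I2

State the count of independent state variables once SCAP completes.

3  (C1, I1, I2 all integral)

b2 stroke→Sf1  (Sf1: flow source, stroke at near end)
b3 stroke→J2  (C1: C, integral causality)
b4 stroke→I1  (I1: I, integral causality)
b6 stroke→I2  (I2 outputs flow p/I2)
b1 stroke→J2  (common-f at J2 fixed by 6)
b0 stroke→TF1  (through TF1, causality passes straight; one stroke at TF1)
b5 stroke→J1  (J1 needs exactly one e-in)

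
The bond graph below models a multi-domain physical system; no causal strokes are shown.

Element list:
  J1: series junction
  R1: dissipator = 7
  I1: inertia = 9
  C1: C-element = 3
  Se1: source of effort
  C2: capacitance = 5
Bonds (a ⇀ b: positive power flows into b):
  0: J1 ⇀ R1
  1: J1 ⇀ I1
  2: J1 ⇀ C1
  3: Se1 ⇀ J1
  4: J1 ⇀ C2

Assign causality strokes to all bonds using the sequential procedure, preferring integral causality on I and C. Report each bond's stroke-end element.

#0 |J1
#1 |I1
#2 |J1
#3 |J1
#4 |J1

b3 stroke at J1  (Se1: effort source, stroke at far end)
b1 stroke at I1  (I1 integral (f out))
b0 stroke at J1  (common-f at J1 fixed by 1)
b2 stroke at J1  (1-jn J1 has f-setter on 1)
b4 stroke at J1  (1-jn J1 has f-setter on 1)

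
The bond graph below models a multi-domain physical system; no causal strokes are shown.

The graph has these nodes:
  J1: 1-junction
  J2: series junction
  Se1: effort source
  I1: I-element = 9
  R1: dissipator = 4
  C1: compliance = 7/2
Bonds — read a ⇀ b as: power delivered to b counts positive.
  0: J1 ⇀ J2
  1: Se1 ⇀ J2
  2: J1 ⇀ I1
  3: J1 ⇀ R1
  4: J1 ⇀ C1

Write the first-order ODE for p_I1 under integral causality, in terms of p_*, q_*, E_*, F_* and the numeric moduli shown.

#1 |J2  (Se1: effort source, stroke at far end)
#0 |J1  (only one flow-in slot at J2)
#2 |I1  (prefer integral on I1)
#3 |J1  (common-f at J1 fixed by 2)
#4 |J1  (1-jn J1 has f-setter on 2)

dp_I1/dt = E_Se1 - 4*p_I1/9 - 2*q_C1/7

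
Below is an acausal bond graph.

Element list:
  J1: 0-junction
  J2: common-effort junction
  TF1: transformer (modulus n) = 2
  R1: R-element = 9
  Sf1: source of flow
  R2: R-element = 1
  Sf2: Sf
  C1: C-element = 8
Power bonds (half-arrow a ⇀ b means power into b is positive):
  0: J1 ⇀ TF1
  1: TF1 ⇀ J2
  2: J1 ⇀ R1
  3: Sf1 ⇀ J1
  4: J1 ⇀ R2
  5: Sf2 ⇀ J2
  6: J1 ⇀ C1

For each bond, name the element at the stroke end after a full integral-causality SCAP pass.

β3 →Sf1  (Sf1: flow source, stroke at near end)
β5 →Sf2  (Sf2: flow source, stroke at near end)
β1 →J2  (closing 0-jn rule on J2)
β0 →TF1  (TF TF1: opposite of bond 1)
β6 →J1  (C1 outputs effort q/C1)
β2 →R1  (J1: bond 6 brought effort, rest push out)
β4 →R2  (0-jn J1 has e-setter on 6)

β0 →TF1
β1 →J2
β2 →R1
β3 →Sf1
β4 →R2
β5 →Sf2
β6 →J1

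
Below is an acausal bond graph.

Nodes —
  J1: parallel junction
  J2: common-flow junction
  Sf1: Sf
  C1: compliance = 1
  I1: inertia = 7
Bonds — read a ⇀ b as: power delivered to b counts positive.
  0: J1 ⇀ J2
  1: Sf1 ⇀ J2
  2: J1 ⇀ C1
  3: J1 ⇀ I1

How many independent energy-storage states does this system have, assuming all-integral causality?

β1 |Sf1  (Sf1 fixes flow; stroke at Sf1)
β0 |J2  (J2 flow already set via bond 1)
β2 |J1  (C1 integral (e out))
β3 |I1  (J1: bond 2 brought effort, rest push out)

2  (C1, I1 all integral)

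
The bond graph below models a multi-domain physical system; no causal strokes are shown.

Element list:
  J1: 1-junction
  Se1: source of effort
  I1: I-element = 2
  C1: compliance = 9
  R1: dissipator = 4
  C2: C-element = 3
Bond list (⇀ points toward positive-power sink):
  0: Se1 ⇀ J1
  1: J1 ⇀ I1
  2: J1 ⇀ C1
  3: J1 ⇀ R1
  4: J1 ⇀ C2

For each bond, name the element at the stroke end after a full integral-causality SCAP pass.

β0 |J1
β1 |I1
β2 |J1
β3 |J1
β4 |J1

#0 stroke→J1  (Se1 fixes effort; stroke away)
#1 stroke→I1  (prefer integral on I1)
#2 stroke→J1  (1-jn J1 has f-setter on 1)
#3 stroke→J1  (J1: bond 1 brought flow, rest push out)
#4 stroke→J1  (J1 flow already set via bond 1)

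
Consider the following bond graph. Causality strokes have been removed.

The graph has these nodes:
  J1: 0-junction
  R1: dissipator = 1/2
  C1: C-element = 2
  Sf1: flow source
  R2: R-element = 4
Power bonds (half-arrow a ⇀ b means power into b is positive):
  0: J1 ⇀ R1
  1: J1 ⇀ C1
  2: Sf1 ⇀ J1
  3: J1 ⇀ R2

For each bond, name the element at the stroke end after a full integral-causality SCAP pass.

b0 stroke at R1
b1 stroke at J1
b2 stroke at Sf1
b3 stroke at R2

b2 stroke at Sf1  (Sf1: flow source, stroke at near end)
b1 stroke at J1  (C1 integral (e out))
b0 stroke at R1  (J1 effort already set via bond 1)
b3 stroke at R2  (common-e at J1 fixed by 1)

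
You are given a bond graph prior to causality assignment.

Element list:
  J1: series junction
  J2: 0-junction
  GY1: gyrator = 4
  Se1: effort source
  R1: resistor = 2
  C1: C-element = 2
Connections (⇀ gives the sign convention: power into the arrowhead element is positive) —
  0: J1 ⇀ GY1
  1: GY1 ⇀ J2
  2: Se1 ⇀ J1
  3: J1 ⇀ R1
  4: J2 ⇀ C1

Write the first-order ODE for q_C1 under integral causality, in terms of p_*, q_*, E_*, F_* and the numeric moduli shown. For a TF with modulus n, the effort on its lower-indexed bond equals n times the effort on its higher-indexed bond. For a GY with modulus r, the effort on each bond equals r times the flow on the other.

b2 stroke→J1  (source Se1 imposes e)
b4 stroke→J2  (C1 integral (e out))
b1 stroke→GY1  (0-jn J2 has e-setter on 4)
b0 stroke→GY1  (GY1: gyrator matches bond 1)
b3 stroke→J1  (common-f at J1 fixed by 0)

dq_C1/dt = E_Se1/4 - q_C1/16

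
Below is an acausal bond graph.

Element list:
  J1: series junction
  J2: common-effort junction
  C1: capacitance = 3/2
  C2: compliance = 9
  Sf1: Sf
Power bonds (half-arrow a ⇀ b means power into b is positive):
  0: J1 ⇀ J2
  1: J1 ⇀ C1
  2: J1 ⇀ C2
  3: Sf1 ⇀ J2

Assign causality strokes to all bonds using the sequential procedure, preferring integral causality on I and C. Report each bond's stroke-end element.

b0 →J2
b1 →J1
b2 →J1
b3 →Sf1

bond 3 →Sf1  (Sf1 fixes flow; stroke at Sf1)
bond 0 →J2  (J2 needs exactly one e-in)
bond 1 →J1  (J1 flow already set via bond 0)
bond 2 →J1  (J1 flow already set via bond 0)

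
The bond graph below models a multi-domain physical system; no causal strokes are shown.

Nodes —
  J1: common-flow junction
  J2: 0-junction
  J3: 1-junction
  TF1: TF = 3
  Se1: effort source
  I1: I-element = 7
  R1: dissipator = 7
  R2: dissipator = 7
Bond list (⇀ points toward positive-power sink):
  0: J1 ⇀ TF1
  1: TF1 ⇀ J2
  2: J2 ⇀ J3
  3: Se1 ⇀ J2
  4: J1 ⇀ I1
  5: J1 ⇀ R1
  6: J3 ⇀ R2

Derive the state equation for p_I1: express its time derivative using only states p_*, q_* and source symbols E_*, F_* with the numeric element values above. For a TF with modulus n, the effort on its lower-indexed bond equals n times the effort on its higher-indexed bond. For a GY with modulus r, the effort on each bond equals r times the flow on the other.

dp_I1/dt = -3*E_Se1 - p_I1

#3 →J2  (Se1: effort source, stroke at far end)
#1 →TF1  (J2 effort already set via bond 3)
#2 →J3  (common-e at J2 fixed by 3)
#6 →R2  (only one flow-in slot at J3)
#0 →J1  (TF1: transformer flips bond 1)
#4 →I1  (prefer integral on I1)
#5 →J1  (1-jn J1 has f-setter on 4)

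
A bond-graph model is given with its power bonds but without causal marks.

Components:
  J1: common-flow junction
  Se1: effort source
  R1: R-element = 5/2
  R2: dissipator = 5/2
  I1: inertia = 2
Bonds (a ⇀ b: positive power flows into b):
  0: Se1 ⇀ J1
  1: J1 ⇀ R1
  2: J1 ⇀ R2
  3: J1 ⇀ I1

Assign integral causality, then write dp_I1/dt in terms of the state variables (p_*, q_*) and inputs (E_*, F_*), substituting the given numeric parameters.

#0 →J1  (Se1 (Se) sets effort on bond)
#3 →I1  (I1: I, integral causality)
#1 →J1  (J1: bond 3 brought flow, rest push out)
#2 →J1  (J1: bond 3 brought flow, rest push out)

dp_I1/dt = E_Se1 - 5*p_I1/2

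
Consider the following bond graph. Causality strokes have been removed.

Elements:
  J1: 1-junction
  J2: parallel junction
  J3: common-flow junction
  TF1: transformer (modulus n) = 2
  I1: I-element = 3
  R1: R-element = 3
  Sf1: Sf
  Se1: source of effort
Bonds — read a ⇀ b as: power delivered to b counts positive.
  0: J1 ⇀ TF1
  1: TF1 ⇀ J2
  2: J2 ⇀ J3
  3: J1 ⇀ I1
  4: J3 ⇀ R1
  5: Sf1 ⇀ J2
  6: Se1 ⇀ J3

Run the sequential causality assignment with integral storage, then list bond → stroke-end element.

b0 stroke→J1
b1 stroke→TF1
b2 stroke→J2
b3 stroke→I1
b4 stroke→J3
b5 stroke→Sf1
b6 stroke→J3

bond 5 →Sf1  (source Sf1 imposes f)
bond 6 →J3  (Se1: effort source, stroke at far end)
bond 3 →I1  (I1: I, integral causality)
bond 0 →J1  (J1 flow already set via bond 3)
bond 1 →TF1  (TF1 one-in-one-out from 0)
bond 2 →J2  (closing 0-jn rule on J2)
bond 4 →J3  (J3 flow already set via bond 2)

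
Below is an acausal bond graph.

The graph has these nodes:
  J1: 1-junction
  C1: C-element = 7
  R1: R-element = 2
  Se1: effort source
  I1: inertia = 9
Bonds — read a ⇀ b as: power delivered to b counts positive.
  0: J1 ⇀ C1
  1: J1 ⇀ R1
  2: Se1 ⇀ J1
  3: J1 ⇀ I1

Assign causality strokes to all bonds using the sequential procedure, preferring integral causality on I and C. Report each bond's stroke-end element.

β2 →J1  (Se1: effort source, stroke at far end)
β0 →J1  (C1 outputs effort q/C1)
β3 →I1  (I1 integral (f out))
β1 →J1  (1-jn J1 has f-setter on 3)

bond 0 |J1
bond 1 |J1
bond 2 |J1
bond 3 |I1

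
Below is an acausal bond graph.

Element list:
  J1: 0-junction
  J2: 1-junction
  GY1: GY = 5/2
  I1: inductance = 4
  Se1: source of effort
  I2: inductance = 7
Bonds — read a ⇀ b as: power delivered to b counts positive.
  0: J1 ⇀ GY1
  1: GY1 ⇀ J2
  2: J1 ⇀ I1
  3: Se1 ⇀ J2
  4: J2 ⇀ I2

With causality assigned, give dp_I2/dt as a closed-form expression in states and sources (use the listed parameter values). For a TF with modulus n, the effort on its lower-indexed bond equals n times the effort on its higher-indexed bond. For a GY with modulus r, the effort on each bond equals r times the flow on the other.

dp_I2/dt = E_Se1 - 5*p_I1/8

β3 stroke at J2  (Se1 fixes effort; stroke away)
β2 stroke at I1  (I1: I, integral causality)
β0 stroke at J1  (closing 0-jn rule on J1)
β1 stroke at J2  (GY1 both-in/both-out from 0)
β4 stroke at I2  (closing 1-jn rule on J2)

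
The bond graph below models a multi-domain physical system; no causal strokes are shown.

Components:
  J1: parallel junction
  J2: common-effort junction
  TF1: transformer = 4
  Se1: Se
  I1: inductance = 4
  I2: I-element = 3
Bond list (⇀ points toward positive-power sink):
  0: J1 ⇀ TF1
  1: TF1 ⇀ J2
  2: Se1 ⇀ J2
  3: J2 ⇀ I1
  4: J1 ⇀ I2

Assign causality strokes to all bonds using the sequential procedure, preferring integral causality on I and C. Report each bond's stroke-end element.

bond 2 →J2  (Se1 (Se) sets effort on bond)
bond 1 →TF1  (J2 effort already set via bond 2)
bond 3 →I1  (J2 effort already set via bond 2)
bond 0 →J1  (through TF1, causality passes straight; one stroke at TF1)
bond 4 →I2  (J1 effort already set via bond 0)

β0 |J1
β1 |TF1
β2 |J2
β3 |I1
β4 |I2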